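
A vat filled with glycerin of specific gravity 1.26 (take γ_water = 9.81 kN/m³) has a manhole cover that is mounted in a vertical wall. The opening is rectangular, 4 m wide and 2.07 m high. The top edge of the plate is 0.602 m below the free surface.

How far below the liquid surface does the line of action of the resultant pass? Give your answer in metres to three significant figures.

γ = 1.26 × 9.81 = 12.3606 kN/m³.
The centroid lies 2.07/2 = 1.035 m below the top edge, so the centroid depth is h_c = 0.602 + 1.035 = 1.637 m.
A = 4 × 2.07 = 8.28 m².
Resultant F = γ·h_c·A = 12.3606 × 1.637 × 8.28 = 167.54 kN.
I_c = b·h³/12 = 4 × 2.07³/12 = 2.95658 m⁴.
Centre of pressure: y_p = y_c + I_c/(y_c·A) = 1.637 + 2.95658/(1.637 × 8.28) = 1.637 + 0.218128 = 1.85513 m along the plane.

h_p = 1.86 m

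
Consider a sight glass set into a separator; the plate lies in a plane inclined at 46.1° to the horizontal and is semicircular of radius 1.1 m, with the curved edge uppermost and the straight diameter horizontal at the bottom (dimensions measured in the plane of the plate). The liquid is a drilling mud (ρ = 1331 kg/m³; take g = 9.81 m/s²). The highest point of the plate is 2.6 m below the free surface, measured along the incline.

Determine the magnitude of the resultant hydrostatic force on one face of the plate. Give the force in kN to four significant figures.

γ = ρg = 1331 × 9.81 / 1000 = 13.05711 kN/m³.
Let θ = 46.1° be the plate's angle to the horizontal; measure y along the incline from where the plane meets the free surface. Vertical depth h = y·sinθ with sinθ = 0.720551.
The centroid lies 4r/(3π) = 0.466854 m above the diameter, so r − 4r/(3π) = 1.1 − 0.466854 = 0.633146 m below the topmost point, so y_c = 2.6 + 0.633146 = 3.23315 m and h_c = 3.23315 × 0.720551 = 2.32965 m.
A = πr²/2 = π × 1.1²/2 = 1.90066 m².
Resultant F = γ·h_c·A = 13.05711 × 2.32965 × 1.90066 = 57.8152 kN.

F ≈ 57.82 kN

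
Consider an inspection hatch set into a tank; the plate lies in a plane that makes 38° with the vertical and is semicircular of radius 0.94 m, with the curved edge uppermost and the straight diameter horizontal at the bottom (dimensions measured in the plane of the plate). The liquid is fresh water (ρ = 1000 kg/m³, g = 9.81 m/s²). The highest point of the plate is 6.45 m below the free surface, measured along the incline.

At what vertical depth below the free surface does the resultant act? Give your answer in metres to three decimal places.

h_p = 5.516 m

γ = ρg = 1000 × 9.81 = 9810 N/m³ = 9.81 kN/m³.
The plate makes 38° with the vertical, i.e. θ = 90° − 38° = 52° to the horizontal. Measuring y along the incline from the free-surface line, vertical depth h = y·sinθ with sinθ = 0.788011.
The centroid lies 4r/(3π) = 0.398948 m above the diameter, so r − 4r/(3π) = 0.94 − 0.398948 = 0.541052 m below the topmost point, so y_c = 6.45 + 0.541052 = 6.99105 m and h_c = 6.99105 × 0.788011 = 5.50902 m.
A = πr²/2 = π × 0.94²/2 = 1.38796 m².
Resultant F = γ·h_c·A = 9.81 × 5.50902 × 1.38796 = 75.0102 kN.
I_c = (π/8 − 8/(9π))·r⁴ = 0.109757 × 0.94⁴ = 0.0856927 m⁴.
Centre of pressure: y_p = y_c + I_c/(y_c·A) = 6.99105 + 0.0856927/(6.99105 × 1.38796) = 6.99105 + 0.0088313 = 6.99988 m along the plane.
Vertically, h_p = y_p·sinθ = 6.99988 × 0.788011 = 5.51598 m.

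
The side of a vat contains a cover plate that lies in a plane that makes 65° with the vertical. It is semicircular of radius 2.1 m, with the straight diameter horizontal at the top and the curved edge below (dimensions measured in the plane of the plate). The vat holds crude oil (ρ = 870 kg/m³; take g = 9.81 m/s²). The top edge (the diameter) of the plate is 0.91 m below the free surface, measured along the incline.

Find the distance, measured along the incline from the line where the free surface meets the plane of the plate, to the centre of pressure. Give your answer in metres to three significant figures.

γ = ρg = 870 × 9.81 / 1000 = 8.5347 kN/m³.
The plate makes 65° with the vertical, i.e. θ = 90° − 65° = 25° to the horizontal. Measuring y along the incline from the free-surface line, vertical depth h = y·sinθ with sinθ = 0.422618.
The centroid of a semicircle lies 4r/(3π) = 0.891268 m from the diameter, here below the top edge, so y_c = 0.91 + 0.891268 = 1.80127 m and h_c = 1.80127 × 0.422618 = 0.761249 m.
A = πr²/2 = π × 2.1²/2 = 6.92721 m².
Resultant F = γ·h_c·A = 8.5347 × 0.761249 × 6.92721 = 45.0063 kN.
I_c = (π/8 − 8/(9π))·r⁴ = 0.109757 × 2.1⁴ = 2.13457 m⁴.
Centre of pressure: y_p = y_c + I_c/(y_c·A) = 1.80127 + 2.13457/(1.80127 × 6.92721) = 1.80127 + 0.17107 = 1.97234 m along the plane.

y_p = 1.97 m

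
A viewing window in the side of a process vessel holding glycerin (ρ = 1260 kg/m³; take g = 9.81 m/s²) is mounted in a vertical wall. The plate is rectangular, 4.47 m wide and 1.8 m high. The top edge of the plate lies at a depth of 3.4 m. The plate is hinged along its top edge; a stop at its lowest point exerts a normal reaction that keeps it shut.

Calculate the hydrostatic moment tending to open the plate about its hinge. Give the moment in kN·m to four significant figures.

γ = ρg = 1260 × 9.81 / 1000 = 12.3606 kN/m³.
The centroid lies 1.8/2 = 0.9 m below the top edge, so the centroid depth is h_c = 3.4 + 0.9 = 4.3 m.
A = 4.47 × 1.8 = 8.046 m².
Resultant F = γ·h_c·A = 12.3606 × 4.3 × 8.046 = 427.65 kN.
I_c = b·h³/12 = 4.47 × 1.8³/12 = 2.17242 m⁴.
Centre of pressure: y_p = y_c + I_c/(y_c·A) = 4.3 + 2.17242/(4.3 × 8.046) = 4.3 + 0.0627907 = 4.36279 m along the plane.
The resultant acts 0.9 + 0.0627907 = 0.962791 m (along the plate) below the hinge at the top edge, so the moment about the hinge is M = F × 0.962791 = 427.65 × 0.962791 = 411.738 kN·m.

M ≈ 411.7 kN·m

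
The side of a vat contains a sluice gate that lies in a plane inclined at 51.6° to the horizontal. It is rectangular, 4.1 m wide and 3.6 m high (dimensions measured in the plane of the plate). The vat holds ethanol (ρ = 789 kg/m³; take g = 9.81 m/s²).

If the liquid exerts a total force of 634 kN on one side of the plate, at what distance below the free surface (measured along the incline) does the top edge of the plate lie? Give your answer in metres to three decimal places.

γ = ρg = 789 × 9.81 / 1000 = 7.74009 kN/m³.
A = 4.1 × 3.6 = 14.76 m².
From F = γ·h_c·A, the centroid depth is h_c = 634/(7.74009 × 14.76) = 5.54954 m.
Let θ = 51.6° be the plate's angle to the horizontal; measure y along the incline from where the plane meets the free surface. Vertical depth h = y·sinθ with sinθ = 0.783693.
Along the incline, y_c = h_c/sinθ = 5.54954/0.783693 = 7.08127 m.
The centroid lies 3.6/2 = 1.8 m below the top edge, so the top edge sits at y_top = 7.08127 − 1.8 = 5.28127 m along the incline.

y_top ≈ 5.281 m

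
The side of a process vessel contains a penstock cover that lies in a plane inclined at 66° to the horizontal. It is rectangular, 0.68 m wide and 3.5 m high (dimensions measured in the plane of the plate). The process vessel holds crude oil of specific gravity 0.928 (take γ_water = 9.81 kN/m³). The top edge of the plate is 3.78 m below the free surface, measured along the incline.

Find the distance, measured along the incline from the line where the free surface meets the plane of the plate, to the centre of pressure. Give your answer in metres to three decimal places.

γ = 0.928 × 9.81 = 9.10368 kN/m³.
Let θ = 66° be the plate's angle to the horizontal; measure y along the incline from where the plane meets the free surface. Vertical depth h = y·sinθ with sinθ = 0.913545.
The centroid lies 3.5/2 = 1.75 m below the top edge, so y_c = 3.78 + 1.75 = 5.53 m and h_c = 5.53 × 0.913545 = 5.0519 m.
A = 0.68 × 3.5 = 2.38 m².
Resultant F = γ·h_c·A = 9.10368 × 5.0519 × 2.38 = 109.458 kN.
I_c = b·h³/12 = 0.68 × 3.5³/12 = 2.42958 m⁴.
Centre of pressure: y_p = y_c + I_c/(y_c·A) = 5.53 + 2.42958/(5.53 × 2.38) = 5.53 + 0.184599 = 5.7146 m along the plane.

y_p = 5.715 m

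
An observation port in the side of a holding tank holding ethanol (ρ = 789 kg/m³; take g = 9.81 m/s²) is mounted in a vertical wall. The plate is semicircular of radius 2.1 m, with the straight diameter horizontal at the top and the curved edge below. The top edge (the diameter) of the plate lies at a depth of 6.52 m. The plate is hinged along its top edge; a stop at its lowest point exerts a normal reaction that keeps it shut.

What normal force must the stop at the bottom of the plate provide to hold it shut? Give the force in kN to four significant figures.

γ = ρg = 789 × 9.81 / 1000 = 7.74009 kN/m³.
The centroid of a semicircle lies 4r/(3π) = 0.891268 m from the diameter, here below the top edge, so the centroid depth is h_c = 6.52 + 0.891268 = 7.41127 m.
A = πr²/2 = π × 2.1²/2 = 6.92721 m².
Resultant F = γ·h_c·A = 7.74009 × 7.41127 × 6.92721 = 397.372 kN.
I_c = (π/8 − 8/(9π))·r⁴ = 0.109757 × 2.1⁴ = 2.13457 m⁴.
Centre of pressure: y_p = y_c + I_c/(y_c·A) = 7.41127 + 2.13457/(7.41127 × 6.92721) = 7.41127 + 0.0415776 = 7.45285 m along the plane.
The resultant acts 0.891268 + 0.0415776 = 0.932846 m (along the plate) below the hinge at the top edge, so the moment about the hinge is M = F × 0.932846 = 397.372 × 0.932846 = 370.687 kN·m.
A normal force at the bottom, 2.1 m from the hinge, must supply this moment: P = 370.687/2.1 = 176.518 kN.

P ≈ 176.5 kN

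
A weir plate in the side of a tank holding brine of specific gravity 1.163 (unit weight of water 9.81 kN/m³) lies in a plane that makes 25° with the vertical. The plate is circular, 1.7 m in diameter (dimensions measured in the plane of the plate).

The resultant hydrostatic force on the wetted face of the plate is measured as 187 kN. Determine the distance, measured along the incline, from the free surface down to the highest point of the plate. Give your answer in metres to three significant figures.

γ = 1.163 × 9.81 = 11.40903 kN/m³.
A = π(0.85)² = 2.2698 m².
From F = γ·h_c·A, the centroid depth is h_c = 187/(11.40903 × 2.2698) = 7.22113 m.
The plate makes 25° with the vertical, i.e. θ = 90° − 25° = 65° to the horizontal. Measuring y along the incline from the free-surface line, vertical depth h = y·sinθ with sinθ = 0.906308.
Along the incline, y_c = h_c/sinθ = 7.22113/0.906308 = 7.96763 m.
The centroid is at the centre, 0.85 m below the top of the plate, so the highest point sits at y_top = 7.96763 − 0.85 = 7.11763 m along the incline.

y_top ≈ 7.12 m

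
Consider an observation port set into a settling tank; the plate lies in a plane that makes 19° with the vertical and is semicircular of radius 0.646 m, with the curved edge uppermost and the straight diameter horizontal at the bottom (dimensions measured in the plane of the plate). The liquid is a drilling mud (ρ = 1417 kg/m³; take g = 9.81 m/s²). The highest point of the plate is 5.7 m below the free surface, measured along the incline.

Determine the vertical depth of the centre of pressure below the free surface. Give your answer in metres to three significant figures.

γ = ρg = 1417 × 9.81 / 1000 = 13.90077 kN/m³.
The plate makes 19° with the vertical, i.e. θ = 90° − 19° = 71° to the horizontal. Measuring y along the incline from the free-surface line, vertical depth h = y·sinθ with sinθ = 0.945519.
The centroid lies 4r/(3π) = 0.274171 m above the diameter, so r − 4r/(3π) = 0.646 − 0.274171 = 0.371829 m below the topmost point, so y_c = 5.7 + 0.371829 = 6.07183 m and h_c = 6.07183 × 0.945519 = 5.74103 m.
A = πr²/2 = π × 0.646²/2 = 0.655518 m².
Resultant F = γ·h_c·A = 13.90077 × 5.74103 × 0.655518 = 52.3134 kN.
I_c = (π/8 − 8/(9π))·r⁴ = 0.109757 × 0.646⁴ = 0.0191145 m⁴.
Centre of pressure: y_p = y_c + I_c/(y_c·A) = 6.07183 + 0.0191145/(6.07183 × 0.655518) = 6.07183 + 0.0048024 = 6.07663 m along the plane.
Vertically, h_p = y_p·sinθ = 6.07663 × 0.945519 = 5.74557 m.

h_p = 5.75 m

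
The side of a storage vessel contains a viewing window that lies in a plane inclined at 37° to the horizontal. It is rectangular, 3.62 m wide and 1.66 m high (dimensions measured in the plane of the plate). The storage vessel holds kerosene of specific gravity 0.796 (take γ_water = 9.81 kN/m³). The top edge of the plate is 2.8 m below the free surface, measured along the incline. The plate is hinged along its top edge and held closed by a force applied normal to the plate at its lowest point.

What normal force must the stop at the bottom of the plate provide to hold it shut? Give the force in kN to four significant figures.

P ≈ 55.16 kN

γ = 0.796 × 9.81 = 7.80876 kN/m³.
Let θ = 37° be the plate's angle to the horizontal; measure y along the incline from where the plane meets the free surface. Vertical depth h = y·sinθ with sinθ = 0.601815.
The centroid lies 1.66/2 = 0.83 m below the top edge, so y_c = 2.8 + 0.83 = 3.63 m and h_c = 3.63 × 0.601815 = 2.18459 m.
A = 3.62 × 1.66 = 6.0092 m².
Resultant F = γ·h_c·A = 7.80876 × 2.18459 × 6.0092 = 102.511 kN.
I_c = b·h³/12 = 3.62 × 1.66³/12 = 1.37991 m⁴.
Centre of pressure: y_p = y_c + I_c/(y_c·A) = 3.63 + 1.37991/(3.63 × 6.0092) = 3.63 + 0.0632598 = 3.69326 m along the plane.
The resultant acts 0.83 + 0.0632598 = 0.89326 m (along the plate) below the hinge at the top edge, so the moment about the hinge is M = F × 0.89326 = 102.511 × 0.89326 = 91.569 kN·m.
A normal force at the bottom, 1.66 m from the hinge, must supply this moment: P = 91.569/1.66 = 55.162 kN.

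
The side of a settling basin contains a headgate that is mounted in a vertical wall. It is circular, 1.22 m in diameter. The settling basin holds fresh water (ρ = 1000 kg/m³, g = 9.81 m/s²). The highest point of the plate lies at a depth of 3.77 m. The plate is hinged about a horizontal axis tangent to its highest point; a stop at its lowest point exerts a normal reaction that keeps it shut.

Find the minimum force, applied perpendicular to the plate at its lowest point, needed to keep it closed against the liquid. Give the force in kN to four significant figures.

P ≈ 25.99 kN

γ = ρg = 1000 × 9.81 = 9810 N/m³ = 9.81 kN/m³.
The centroid is at the centre, 0.61 m below the top of the plate, so the centroid depth is h_c = 3.77 + 0.61 = 4.38 m.
A = π(0.61)² = 1.16899 m².
Resultant F = γ·h_c·A = 9.81 × 4.38 × 1.16899 = 50.2289 kN.
I_c = πr⁴/4 = π × 0.61⁴/4 = 0.108745 m⁴.
Centre of pressure: y_p = y_c + I_c/(y_c·A) = 4.38 + 0.108745/(4.38 × 1.16899) = 4.38 + 0.0212385 = 4.40124 m along the plane.
The resultant acts 0.61 + 0.0212385 = 0.631239 m (along the plate) below the hinge at the top edge, so the moment about the hinge is M = F × 0.631239 = 50.2289 × 0.631239 = 31.7064 kN·m.
A normal force at the bottom, 1.22 m from the hinge, must supply this moment: P = 31.7064/1.22 = 25.9889 kN.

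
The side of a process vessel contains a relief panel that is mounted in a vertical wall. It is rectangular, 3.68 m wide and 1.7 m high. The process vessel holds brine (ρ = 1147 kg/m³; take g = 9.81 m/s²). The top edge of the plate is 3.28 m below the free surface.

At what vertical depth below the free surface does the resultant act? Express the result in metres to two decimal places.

γ = ρg = 1147 × 9.81 / 1000 = 11.25207 kN/m³.
The centroid lies 1.7/2 = 0.85 m below the top edge, so the centroid depth is h_c = 3.28 + 0.85 = 4.13 m.
A = 3.68 × 1.7 = 6.256 m².
Resultant F = γ·h_c·A = 11.25207 × 4.13 × 6.256 = 290.723 kN.
I_c = b·h³/12 = 3.68 × 1.7³/12 = 1.50665 m⁴.
Centre of pressure: y_p = y_c + I_c/(y_c·A) = 4.13 + 1.50665/(4.13 × 6.256) = 4.13 + 0.058313 = 4.18831 m along the plane.

h_p = 4.19 m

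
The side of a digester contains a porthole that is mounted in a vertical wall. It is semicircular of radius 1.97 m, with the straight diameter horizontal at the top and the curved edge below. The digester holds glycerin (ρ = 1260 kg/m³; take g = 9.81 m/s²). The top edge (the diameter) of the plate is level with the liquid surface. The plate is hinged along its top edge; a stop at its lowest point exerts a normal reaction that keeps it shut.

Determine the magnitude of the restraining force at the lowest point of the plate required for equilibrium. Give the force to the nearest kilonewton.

γ = ρg = 1260 × 9.81 / 1000 = 12.3606 kN/m³.
The centroid of a semicircle lies 4r/(3π) = 0.836094 m from the diameter, here below the top edge, so the centroid depth is h_c = 0.836094 m.
A = πr²/2 = π × 1.97²/2 = 6.0961 m².
Resultant F = γ·h_c·A = 12.3606 × 0.836094 × 6.0961 = 63.0009 kN.
I_c = (π/8 − 8/(9π))·r⁴ = 0.109757 × 1.97⁴ = 1.65309 m⁴.
Centre of pressure: y_p = y_c + I_c/(y_c·A) = 0.836094 + 1.65309/(0.836094 × 6.0961) = 0.836094 + 0.324332 = 1.16043 m along the plane.
The resultant acts 0.836094 + 0.324332 = 1.16043 m (along the plate) below the hinge at the top edge, so the moment about the hinge is M = F × 1.16043 = 63.0009 × 1.16043 = 73.1081 kN·m.
A normal force at the bottom, 1.97 m from the hinge, must supply this moment: P = 73.1081/1.97 = 37.1107 kN.

P ≈ 37 kN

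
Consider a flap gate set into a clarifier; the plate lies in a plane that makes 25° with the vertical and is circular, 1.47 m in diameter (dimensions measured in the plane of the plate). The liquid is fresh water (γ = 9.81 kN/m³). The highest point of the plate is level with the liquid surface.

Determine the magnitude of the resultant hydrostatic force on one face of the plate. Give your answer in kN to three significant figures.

γ = 9.81 kN/m³.
The plate makes 25° with the vertical, i.e. θ = 90° − 25° = 65° to the horizontal. Measuring y along the incline from the free-surface line, vertical depth h = y·sinθ with sinθ = 0.906308.
The centroid is at the centre, 0.735 m below the top of the plate, so y_c = 0.735 m and h_c = 0.735 × 0.906308 = 0.666136 m.
A = π(0.735)² = 1.69717 m².
Resultant F = γ·h_c·A = 9.81 × 0.666136 × 1.69717 = 11.0907 kN.

F ≈ 11.1 kN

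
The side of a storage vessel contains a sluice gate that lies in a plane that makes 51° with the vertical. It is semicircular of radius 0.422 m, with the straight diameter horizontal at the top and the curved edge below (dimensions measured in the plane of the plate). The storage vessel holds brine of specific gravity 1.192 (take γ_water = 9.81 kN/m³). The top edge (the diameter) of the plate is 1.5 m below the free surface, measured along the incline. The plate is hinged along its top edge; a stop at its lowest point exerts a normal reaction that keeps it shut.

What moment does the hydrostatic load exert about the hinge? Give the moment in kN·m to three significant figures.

γ = 1.192 × 9.81 = 11.69352 kN/m³.
The plate makes 51° with the vertical, i.e. θ = 90° − 51° = 39° to the horizontal. Measuring y along the incline from the free-surface line, vertical depth h = y·sinθ with sinθ = 0.629320.
The centroid of a semicircle lies 4r/(3π) = 0.179102 m from the diameter, here below the top edge, so y_c = 1.5 + 0.179102 = 1.6791 m and h_c = 1.6791 × 0.629320 = 1.05669 m.
A = πr²/2 = π × 0.422²/2 = 0.279734 m².
Resultant F = γ·h_c·A = 11.69352 × 1.05669 × 0.279734 = 3.45651 kN.
I_c = (π/8 − 8/(9π))·r⁴ = 0.109757 × 0.422⁴ = 0.00348082 m⁴.
Centre of pressure: y_p = y_c + I_c/(y_c·A) = 1.6791 + 0.00348082/(1.6791 × 0.279734) = 1.6791 + 0.00741071 = 1.68651 m along the plane.
The resultant acts 0.179102 + 0.00741071 = 0.186513 m (along the plate) below the hinge at the top edge, so the moment about the hinge is M = F × 0.186513 = 3.45651 × 0.186513 = 0.644684 kN·m.

M ≈ 0.645 kN·m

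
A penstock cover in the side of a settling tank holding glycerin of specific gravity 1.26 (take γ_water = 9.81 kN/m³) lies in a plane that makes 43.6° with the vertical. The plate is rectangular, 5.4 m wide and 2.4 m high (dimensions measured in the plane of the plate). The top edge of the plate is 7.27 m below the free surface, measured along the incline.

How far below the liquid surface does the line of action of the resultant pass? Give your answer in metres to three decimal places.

h_p = 6.175 m

γ = 1.26 × 9.81 = 12.3606 kN/m³.
The plate makes 43.6° with the vertical, i.e. θ = 90° − 43.6° = 46.4° to the horizontal. Measuring y along the incline from the free-surface line, vertical depth h = y·sinθ with sinθ = 0.724172.
The centroid lies 2.4/2 = 1.2 m below the top edge, so y_c = 7.27 + 1.2 = 8.47 m and h_c = 8.47 × 0.724172 = 6.13374 m.
A = 5.4 × 2.4 = 12.96 m².
Resultant F = γ·h_c·A = 12.3606 × 6.13374 × 12.96 = 982.585 kN.
I_c = b·h³/12 = 5.4 × 2.4³/12 = 6.2208 m⁴.
Centre of pressure: y_p = y_c + I_c/(y_c·A) = 8.47 + 6.2208/(8.47 × 12.96) = 8.47 + 0.0566706 = 8.52667 m along the plane.
Vertically, h_p = y_p·sinθ = 8.52667 × 0.724172 = 6.17478 m.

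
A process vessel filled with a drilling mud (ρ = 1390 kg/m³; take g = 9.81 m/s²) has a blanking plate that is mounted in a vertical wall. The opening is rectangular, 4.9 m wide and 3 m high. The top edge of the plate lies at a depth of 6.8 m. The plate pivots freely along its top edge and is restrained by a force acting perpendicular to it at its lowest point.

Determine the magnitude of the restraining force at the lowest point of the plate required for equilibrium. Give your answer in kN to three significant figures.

P ≈ 882 kN

γ = ρg = 1390 × 9.81 / 1000 = 13.6359 kN/m³.
The centroid lies 3/2 = 1.5 m below the top edge, so the centroid depth is h_c = 6.8 + 1.5 = 8.3 m.
A = 4.9 × 3 = 14.7 m².
Resultant F = γ·h_c·A = 13.6359 × 8.3 × 14.7 = 1663.72 kN.
I_c = b·h³/12 = 4.9 × 3³/12 = 11.025 m⁴.
Centre of pressure: y_p = y_c + I_c/(y_c·A) = 8.3 + 11.025/(8.3 × 14.7) = 8.3 + 0.0903614 = 8.39036 m along the plane.
The resultant acts 1.5 + 0.0903614 = 1.59036 m (along the plate) below the hinge at the top edge, so the moment about the hinge is M = F × 1.59036 = 1663.72 × 1.59036 = 2645.91 kN·m.
A normal force at the bottom, 3 m from the hinge, must supply this moment: P = 2645.91/3 = 881.97 kN.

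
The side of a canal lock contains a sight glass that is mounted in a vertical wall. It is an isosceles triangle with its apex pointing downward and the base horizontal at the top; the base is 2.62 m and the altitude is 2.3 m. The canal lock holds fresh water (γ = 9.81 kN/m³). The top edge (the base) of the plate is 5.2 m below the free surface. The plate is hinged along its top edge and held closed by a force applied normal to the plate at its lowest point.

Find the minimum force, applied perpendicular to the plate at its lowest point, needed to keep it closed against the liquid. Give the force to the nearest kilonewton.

γ = 9.81 kN/m³.
With the apex down, the centroid sits h/3 = 2.3/3 = 0.766667 m below the base (the top edge), so the centroid depth is h_c = 5.2 + 0.766667 = 5.96667 m.
A = ½ × 2.62 × 2.3 = 3.013 m².
Resultant F = γ·h_c·A = 9.81 × 5.96667 × 3.013 = 176.36 kN.
I_c = b·h³/36 = 2.62 × 2.3³/36 = 0.885487 m⁴.
Centre of pressure: y_p = y_c + I_c/(y_c·A) = 5.96667 + 0.885487/(5.96667 × 3.013) = 5.96667 + 0.0492551 = 6.01593 m along the plane.
The resultant acts 0.766667 + 0.0492551 = 0.815922 m (along the plate) below the hinge at the top edge, so the moment about the hinge is M = F × 0.815922 = 176.36 × 0.815922 = 143.896 kN·m.
A normal force at the bottom, 2.3 m from the hinge, must supply this moment: P = 143.896/2.3 = 62.5635 kN.

P ≈ 63 kN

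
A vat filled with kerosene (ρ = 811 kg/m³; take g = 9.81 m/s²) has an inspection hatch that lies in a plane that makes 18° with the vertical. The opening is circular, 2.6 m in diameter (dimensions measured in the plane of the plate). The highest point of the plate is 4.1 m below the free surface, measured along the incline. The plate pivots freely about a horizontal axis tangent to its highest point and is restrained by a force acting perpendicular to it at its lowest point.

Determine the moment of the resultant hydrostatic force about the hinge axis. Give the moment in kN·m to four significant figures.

γ = ρg = 811 × 9.81 / 1000 = 7.95591 kN/m³.
The plate makes 18° with the vertical, i.e. θ = 90° − 18° = 72° to the horizontal. Measuring y along the incline from the free-surface line, vertical depth h = y·sinθ with sinθ = 0.951057.
The centroid is at the centre, 1.3 m below the top of the plate, so y_c = 4.1 + 1.3 = 5.4 m and h_c = 5.4 × 0.951057 = 5.13571 m.
A = π(1.3)² = 5.30929 m².
Resultant F = γ·h_c·A = 7.95591 × 5.13571 × 5.30929 = 216.934 kN.
I_c = πr⁴/4 = π × 1.3⁴/4 = 2.24318 m⁴.
Centre of pressure: y_p = y_c + I_c/(y_c·A) = 5.4 + 2.24318/(5.4 × 5.30929) = 5.4 + 0.0782409 = 5.47824 m along the plane.
The resultant acts 1.3 + 0.0782409 = 1.37824 m (along the plate) below the hinge at the top edge, so the moment about the hinge is M = F × 1.37824 = 216.934 × 1.37824 = 298.987 kN·m.

M ≈ 299.0 kN·m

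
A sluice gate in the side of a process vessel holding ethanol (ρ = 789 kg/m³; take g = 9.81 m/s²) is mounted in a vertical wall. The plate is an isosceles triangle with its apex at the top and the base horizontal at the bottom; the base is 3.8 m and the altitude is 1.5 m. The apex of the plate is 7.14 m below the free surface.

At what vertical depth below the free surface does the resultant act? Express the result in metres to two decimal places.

γ = ρg = 789 × 9.81 / 1000 = 7.74009 kN/m³.
With the apex up, the centroid sits 2h/3 = 2 × 1.5/3 = 1 m below the apex, so the centroid depth is h_c = 7.14 + 1 = 8.14 m.
A = ½ × 3.8 × 1.5 = 2.85 m².
Resultant F = γ·h_c·A = 7.74009 × 8.14 × 2.85 = 179.562 kN.
I_c = b·h³/36 = 3.8 × 1.5³/36 = 0.35625 m⁴.
Centre of pressure: y_p = y_c + I_c/(y_c·A) = 8.14 + 0.35625/(8.14 × 2.85) = 8.14 + 0.0153563 = 8.15536 m along the plane.

h_p = 8.16 m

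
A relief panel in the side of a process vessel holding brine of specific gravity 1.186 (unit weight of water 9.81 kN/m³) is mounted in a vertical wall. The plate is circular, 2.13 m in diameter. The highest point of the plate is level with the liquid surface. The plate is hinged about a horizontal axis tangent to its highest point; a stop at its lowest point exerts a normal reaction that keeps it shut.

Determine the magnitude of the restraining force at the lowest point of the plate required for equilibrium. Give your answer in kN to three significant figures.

γ = 1.186 × 9.81 = 11.63466 kN/m³.
The centroid is at the centre, 1.065 m below the top of the plate, so the centroid depth is h_c = 1.065 m.
A = π(1.065)² = 3.56327 m².
Resultant F = γ·h_c·A = 11.63466 × 1.065 × 3.56327 = 44.1522 kN.
I_c = πr⁴/4 = π × 1.065⁴/4 = 1.01039 m⁴.
Centre of pressure: y_p = y_c + I_c/(y_c·A) = 1.065 + 1.01039/(1.065 × 3.56327) = 1.065 + 0.266251 = 1.33125 m along the plane.
The resultant acts 1.065 + 0.266251 = 1.33125 m (along the plate) below the hinge at the top edge, so the moment about the hinge is M = F × 1.33125 = 44.1522 × 1.33125 = 58.7776 kN·m.
A normal force at the bottom, 2.13 m from the hinge, must supply this moment: P = 58.7776/2.13 = 27.5951 kN.

P ≈ 27.6 kN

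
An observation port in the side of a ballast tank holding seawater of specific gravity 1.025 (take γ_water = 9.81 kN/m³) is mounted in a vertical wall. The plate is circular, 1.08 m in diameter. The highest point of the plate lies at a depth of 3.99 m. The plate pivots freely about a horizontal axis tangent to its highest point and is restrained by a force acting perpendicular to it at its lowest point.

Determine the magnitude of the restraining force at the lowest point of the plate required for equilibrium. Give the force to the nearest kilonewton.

P ≈ 21 kN

γ = 1.025 × 9.81 = 10.05525 kN/m³.
The centroid is at the centre, 0.54 m below the top of the plate, so the centroid depth is h_c = 3.99 + 0.54 = 4.53 m.
A = π(0.54)² = 0.916088 m².
Resultant F = γ·h_c·A = 10.05525 × 4.53 × 0.916088 = 41.7281 kN.
I_c = πr⁴/4 = π × 0.54⁴/4 = 0.0667828 m⁴.
Centre of pressure: y_p = y_c + I_c/(y_c·A) = 4.53 + 0.0667828/(4.53 × 0.916088) = 4.53 + 0.0160927 = 4.54609 m along the plane.
The resultant acts 0.54 + 0.0160927 = 0.556093 m (along the plate) below the hinge at the top edge, so the moment about the hinge is M = F × 0.556093 = 41.7281 × 0.556093 = 23.2047 kN·m.
A normal force at the bottom, 1.08 m from the hinge, must supply this moment: P = 23.2047/1.08 = 21.4858 kN.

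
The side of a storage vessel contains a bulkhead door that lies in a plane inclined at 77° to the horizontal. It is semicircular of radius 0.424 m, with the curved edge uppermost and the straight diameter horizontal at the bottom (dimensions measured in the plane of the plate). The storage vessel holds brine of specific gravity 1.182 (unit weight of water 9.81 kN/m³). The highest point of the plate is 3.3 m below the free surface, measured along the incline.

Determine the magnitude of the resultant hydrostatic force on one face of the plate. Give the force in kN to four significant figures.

γ = 1.182 × 9.81 = 11.59542 kN/m³.
Let θ = 77° be the plate's angle to the horizontal; measure y along the incline from where the plane meets the free surface. Vertical depth h = y·sinθ with sinθ = 0.974370.
The centroid lies 4r/(3π) = 0.179951 m above the diameter, so r − 4r/(3π) = 0.424 − 0.179951 = 0.244049 m below the topmost point, so y_c = 3.3 + 0.244049 = 3.54405 m and h_c = 3.54405 × 0.974370 = 3.45322 m.
A = πr²/2 = π × 0.424²/2 = 0.282391 m².
Resultant F = γ·h_c·A = 11.59542 × 3.45322 × 0.282391 = 11.3074 kN.

F ≈ 11.31 kN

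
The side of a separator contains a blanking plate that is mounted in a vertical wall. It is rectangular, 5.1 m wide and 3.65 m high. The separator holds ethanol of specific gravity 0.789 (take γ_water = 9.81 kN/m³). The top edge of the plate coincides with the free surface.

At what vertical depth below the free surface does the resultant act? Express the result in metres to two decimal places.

h_p = 2.43 m

γ = 0.789 × 9.81 = 7.74009 kN/m³.
The centroid lies 3.65/2 = 1.825 m below the top edge, so the centroid depth is h_c = 1.825 m.
A = 5.1 × 3.65 = 18.615 m².
Resultant F = γ·h_c·A = 7.74009 × 1.825 × 18.615 = 262.949 kN.
I_c = b·h³/12 = 5.1 × 3.65³/12 = 20.6665 m⁴.
Centre of pressure: y_p = y_c + I_c/(y_c·A) = 1.825 + 20.6665/(1.825 × 18.615) = 1.825 + 0.608333 = 2.43333 m along the plane.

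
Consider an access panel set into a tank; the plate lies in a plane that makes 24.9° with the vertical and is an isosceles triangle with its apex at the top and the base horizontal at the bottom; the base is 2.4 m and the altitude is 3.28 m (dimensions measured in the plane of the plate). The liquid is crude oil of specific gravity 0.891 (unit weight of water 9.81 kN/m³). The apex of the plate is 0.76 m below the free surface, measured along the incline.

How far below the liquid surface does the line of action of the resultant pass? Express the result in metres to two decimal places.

γ = 0.891 × 9.81 = 8.74071 kN/m³.
The plate makes 24.9° with the vertical, i.e. θ = 90° − 24.9° = 65.1° to the horizontal. Measuring y along the incline from the free-surface line, vertical depth h = y·sinθ with sinθ = 0.907044.
With the apex up, the centroid sits 2h/3 = 2 × 3.28/3 = 2.18667 m below the apex, so y_c = 0.76 + 2.18667 = 2.94667 m and h_c = 2.94667 × 0.907044 = 2.67276 m.
A = ½ × 2.4 × 3.28 = 3.936 m².
Resultant F = γ·h_c·A = 8.74071 × 2.67276 × 3.936 = 91.9521 kN.
I_c = b·h³/36 = 2.4 × 3.28³/36 = 2.3525 m⁴.
Centre of pressure: y_p = y_c + I_c/(y_c·A) = 2.94667 + 2.3525/(2.94667 × 3.936) = 2.94667 + 0.202835 = 3.1495 m along the plane.
Vertically, h_p = y_p·sinθ = 3.1495 × 0.907044 = 2.85674 m.

h_p = 2.86 m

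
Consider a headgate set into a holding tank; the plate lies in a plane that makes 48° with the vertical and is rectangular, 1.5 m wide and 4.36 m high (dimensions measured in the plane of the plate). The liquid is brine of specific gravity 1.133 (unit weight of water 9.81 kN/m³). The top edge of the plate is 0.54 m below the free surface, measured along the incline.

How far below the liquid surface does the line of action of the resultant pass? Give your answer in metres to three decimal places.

h_p = 2.210 m

γ = 1.133 × 9.81 = 11.11473 kN/m³.
The plate makes 48° with the vertical, i.e. θ = 90° − 48° = 42° to the horizontal. Measuring y along the incline from the free-surface line, vertical depth h = y·sinθ with sinθ = 0.669131.
The centroid lies 4.36/2 = 2.18 m below the top edge, so y_c = 0.54 + 2.18 = 2.72 m and h_c = 2.72 × 0.669131 = 1.82004 m.
A = 1.5 × 4.36 = 6.54 m².
Resultant F = γ·h_c·A = 11.11473 × 1.82004 × 6.54 = 132.299 kN.
I_c = b·h³/12 = 1.5 × 4.36³/12 = 10.3602 m⁴.
Centre of pressure: y_p = y_c + I_c/(y_c·A) = 2.72 + 10.3602/(2.72 × 6.54) = 2.72 + 0.5824 = 3.3024 m along the plane.
Vertically, h_p = y_p·sinθ = 3.3024 × 0.669131 = 2.20974 m.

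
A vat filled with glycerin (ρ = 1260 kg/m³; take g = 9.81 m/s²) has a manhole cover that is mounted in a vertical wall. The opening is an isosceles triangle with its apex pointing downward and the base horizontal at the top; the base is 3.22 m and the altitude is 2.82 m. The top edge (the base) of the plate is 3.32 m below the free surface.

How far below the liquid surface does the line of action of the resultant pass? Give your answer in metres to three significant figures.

h_p = 4.36 m

γ = ρg = 1260 × 9.81 / 1000 = 12.3606 kN/m³.
With the apex down, the centroid sits h/3 = 2.82/3 = 0.94 m below the base (the top edge), so the centroid depth is h_c = 3.32 + 0.94 = 4.26 m.
A = ½ × 3.22 × 2.82 = 4.5402 m².
Resultant F = γ·h_c·A = 12.3606 × 4.26 × 4.5402 = 239.069 kN.
I_c = b·h³/36 = 3.22 × 2.82³/36 = 2.00586 m⁴.
Centre of pressure: y_p = y_c + I_c/(y_c·A) = 4.26 + 2.00586/(4.26 × 4.5402) = 4.26 + 0.103709 = 4.36371 m along the plane.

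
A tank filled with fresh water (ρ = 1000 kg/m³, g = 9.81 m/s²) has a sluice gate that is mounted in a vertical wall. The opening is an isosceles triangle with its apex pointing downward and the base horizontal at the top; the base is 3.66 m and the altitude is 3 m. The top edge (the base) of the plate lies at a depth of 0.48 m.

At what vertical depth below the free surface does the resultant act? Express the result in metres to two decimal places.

h_p = 1.82 m

γ = ρg = 1000 × 9.81 = 9810 N/m³ = 9.81 kN/m³.
With the apex down, the centroid sits h/3 = 3/3 = 1 m below the base (the top edge), so the centroid depth is h_c = 0.48 + 1 = 1.48 m.
A = ½ × 3.66 × 3 = 5.49 m².
Resultant F = γ·h_c·A = 9.81 × 1.48 × 5.49 = 79.7082 kN.
I_c = b·h³/36 = 3.66 × 3³/36 = 2.745 m⁴.
Centre of pressure: y_p = y_c + I_c/(y_c·A) = 1.48 + 2.745/(1.48 × 5.49) = 1.48 + 0.337838 = 1.81784 m along the plane.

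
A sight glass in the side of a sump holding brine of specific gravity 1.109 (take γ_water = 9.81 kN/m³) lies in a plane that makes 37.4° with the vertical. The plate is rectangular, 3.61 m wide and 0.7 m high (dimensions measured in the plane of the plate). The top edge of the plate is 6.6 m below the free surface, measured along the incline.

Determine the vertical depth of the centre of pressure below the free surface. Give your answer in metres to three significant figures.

h_p = 5.53 m

γ = 1.109 × 9.81 = 10.87929 kN/m³.
The plate makes 37.4° with the vertical, i.e. θ = 90° − 37.4° = 52.6° to the horizontal. Measuring y along the incline from the free-surface line, vertical depth h = y·sinθ with sinθ = 0.794415.
The centroid lies 0.7/2 = 0.35 m below the top edge, so y_c = 6.6 + 0.35 = 6.95 m and h_c = 6.95 × 0.794415 = 5.52118 m.
A = 3.61 × 0.7 = 2.527 m².
Resultant F = γ·h_c·A = 10.87929 × 5.52118 × 2.527 = 151.788 kN.
I_c = b·h³/12 = 3.61 × 0.7³/12 = 0.103186 m⁴.
Centre of pressure: y_p = y_c + I_c/(y_c·A) = 6.95 + 0.103186/(6.95 × 2.527) = 6.95 + 0.00587531 = 6.95588 m along the plane.
Vertically, h_p = y_p·sinθ = 6.95588 × 0.794415 = 5.52586 m.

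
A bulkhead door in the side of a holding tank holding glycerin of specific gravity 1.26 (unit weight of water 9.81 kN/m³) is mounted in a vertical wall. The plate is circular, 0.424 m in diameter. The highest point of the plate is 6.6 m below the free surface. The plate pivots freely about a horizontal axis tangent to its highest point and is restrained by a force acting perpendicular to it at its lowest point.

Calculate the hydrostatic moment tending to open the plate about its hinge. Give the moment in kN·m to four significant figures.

M ≈ 2.540 kN·m

γ = 1.26 × 9.81 = 12.3606 kN/m³.
The centroid is at the centre, 0.212 m below the top of the plate, so the centroid depth is h_c = 6.6 + 0.212 = 6.812 m.
A = π(0.212)² = 0.141196 m².
Resultant F = γ·h_c·A = 12.3606 × 6.812 × 0.141196 = 11.8888 kN.
I_c = πr⁴/4 = π × 0.212⁴/4 = 0.00158648 m⁴.
Centre of pressure: y_p = y_c + I_c/(y_c·A) = 6.812 + 0.00158648/(6.812 × 0.141196) = 6.812 + 0.00164944 = 6.81365 m along the plane.
The resultant acts 0.212 + 0.00164944 = 0.213649 m (along the plate) below the hinge at the top edge, so the moment about the hinge is M = F × 0.213649 = 11.8888 × 0.213649 = 2.54003 kN·m.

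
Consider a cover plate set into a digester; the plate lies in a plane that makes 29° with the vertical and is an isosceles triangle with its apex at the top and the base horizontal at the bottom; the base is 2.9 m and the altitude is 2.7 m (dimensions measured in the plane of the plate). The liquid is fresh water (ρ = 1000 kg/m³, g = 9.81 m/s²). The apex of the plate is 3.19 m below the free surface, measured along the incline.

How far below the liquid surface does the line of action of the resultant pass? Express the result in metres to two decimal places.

h_p = 4.44 m

γ = ρg = 1000 × 9.81 = 9810 N/m³ = 9.81 kN/m³.
The plate makes 29° with the vertical, i.e. θ = 90° − 29° = 61° to the horizontal. Measuring y along the incline from the free-surface line, vertical depth h = y·sinθ with sinθ = 0.874620.
With the apex up, the centroid sits 2h/3 = 2 × 2.7/3 = 1.8 m below the apex, so y_c = 3.19 + 1.8 = 4.99 m and h_c = 4.99 × 0.874620 = 4.36435 m.
A = ½ × 2.9 × 2.7 = 3.915 m².
Resultant F = γ·h_c·A = 9.81 × 4.36435 × 3.915 = 167.618 kN.
I_c = b·h³/36 = 2.9 × 2.7³/36 = 1.58558 m⁴.
Centre of pressure: y_p = y_c + I_c/(y_c·A) = 4.99 + 1.58558/(4.99 × 3.915) = 4.99 + 0.0811626 = 5.07116 m along the plane.
Vertically, h_p = y_p·sinθ = 5.07116 × 0.874620 = 4.43534 m.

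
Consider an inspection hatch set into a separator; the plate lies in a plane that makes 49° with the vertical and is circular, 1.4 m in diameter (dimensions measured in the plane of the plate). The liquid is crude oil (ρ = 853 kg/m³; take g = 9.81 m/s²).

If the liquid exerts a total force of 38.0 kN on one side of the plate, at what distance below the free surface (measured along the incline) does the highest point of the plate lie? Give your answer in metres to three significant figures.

y_top ≈ 3.80 m

γ = ρg = 853 × 9.81 / 1000 = 8.36793 kN/m³.
A = π(0.7)² = 1.53938 m².
From F = γ·h_c·A, the centroid depth is h_c = 38.0/(8.36793 × 1.53938) = 2.94998 m.
The plate makes 49° with the vertical, i.e. θ = 90° − 49° = 41° to the horizontal. Measuring y along the incline from the free-surface line, vertical depth h = y·sinθ with sinθ = 0.656059.
Along the incline, y_c = h_c/sinθ = 2.94998/0.656059 = 4.49652 m.
The centroid is at the centre, 0.7 m below the top of the plate, so the highest point sits at y_top = 4.49652 − 0.7 = 3.79652 m along the incline.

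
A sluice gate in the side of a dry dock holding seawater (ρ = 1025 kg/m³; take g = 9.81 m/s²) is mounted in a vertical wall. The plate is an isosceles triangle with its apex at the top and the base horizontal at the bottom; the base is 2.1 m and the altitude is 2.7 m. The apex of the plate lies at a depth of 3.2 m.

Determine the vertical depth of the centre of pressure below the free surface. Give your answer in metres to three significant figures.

γ = ρg = 1025 × 9.81 / 1000 = 10.05525 kN/m³.
With the apex up, the centroid sits 2h/3 = 2 × 2.7/3 = 1.8 m below the apex, so the centroid depth is h_c = 3.2 + 1.8 = 5 m.
A = ½ × 2.1 × 2.7 = 2.835 m².
Resultant F = γ·h_c·A = 10.05525 × 5 × 2.835 = 142.533 kN.
I_c = b·h³/36 = 2.1 × 2.7³/36 = 1.14818 m⁴.
Centre of pressure: y_p = y_c + I_c/(y_c·A) = 5 + 1.14818/(5 × 2.835) = 5 + 0.0810004 = 5.081 m along the plane.

h_p = 5.08 m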